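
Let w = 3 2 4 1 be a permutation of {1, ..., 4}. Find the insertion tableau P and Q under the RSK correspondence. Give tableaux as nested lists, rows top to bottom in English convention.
Insert each entry of the permutation into P by Schensted row insertion, recording in Q the position of each new cell.

Insert 3: appended to row 1. P = [[3]].
Insert 2: 2 bumps 3 from row 1; 3 starts row 2. P = [[2], [3]].
Insert 4: appended to row 1. P = [[2, 4], [3]].
Insert 1: 1 bumps 2 from row 1; 2 bumps 3 from row 2; 3 starts row 3. P = [[1, 4], [2], [3]].

So P = [[1, 4], [2], [3]], Q = [[1, 3], [2], [4]].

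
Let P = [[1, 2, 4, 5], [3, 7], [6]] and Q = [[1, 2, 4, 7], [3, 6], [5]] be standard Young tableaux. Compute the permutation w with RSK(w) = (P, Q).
1 6 3 7 2 4 5

Reverse the RSK construction: for i from n down to 1, find the cell of Q containing i, remove the entry at that cell from P, and reverse-bump it up through P; the value ejected from row 1 is w(i).

Step i=7: Q has 7 at row 1, column 4; remove that cell from P, ejecting 5. So w(7) = 5. P is now [[1, 2, 4], [3, 7], [6]].
Step i=6: Q has 6 at row 2, column 2; remove 7 from row 2 of P and reverse-bump: 7 enters row 1 and ejects 4. So w(6) = 4. P is now [[1, 2, 7], [3], [6]].
Step i=5: Q has 5 at row 3, column 1; remove 6 from row 3 of P and reverse-bump: 6 enters row 2 and ejects 3; 3 enters row 1 and ejects 2. So w(5) = 2. P is now [[1, 3, 7], [6]].
Step i=4: Q has 4 at row 1, column 3; remove that cell from P, ejecting 7. So w(4) = 7. P is now [[1, 3], [6]].
Step i=3: Q has 3 at row 2, column 1; remove 6 from row 2 of P and reverse-bump: 6 enters row 1 and ejects 3. So w(3) = 3. P is now [[1, 6]].
Step i=2: Q has 2 at row 1, column 2; remove that cell from P, ejecting 6. So w(2) = 6. P is now [[1]].
Step i=1: Q has 1 at row 1, column 1; remove that cell from P, ejecting 1. So w(1) = 1. P is now [].

So w = 1 6 3 7 2 4 5.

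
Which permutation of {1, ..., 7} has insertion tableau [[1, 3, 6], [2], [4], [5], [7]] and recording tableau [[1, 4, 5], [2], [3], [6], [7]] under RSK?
7 5 2 4 6 3 1

Reverse the RSK construction: for i from n down to 1, find the cell of Q containing i, remove the entry at that cell from P, and reverse-bump it up through P; the value ejected from row 1 is w(i).

Step i=7: Q has 7 at row 5, column 1; remove 7 from row 5 of P and reverse-bump: 7 enters row 4 and ejects 5; 5 enters row 3 and ejects 4; 4 enters row 2 and ejects 2; 2 enters row 1 and ejects 1. So w(7) = 1. P is now [[2, 3, 6], [4], [5], [7]].
Step i=6: Q has 6 at row 4, column 1; remove 7 from row 4 of P and reverse-bump: 7 enters row 3 and ejects 5; 5 enters row 2 and ejects 4; 4 enters row 1 and ejects 3. So w(6) = 3. P is now [[2, 4, 6], [5], [7]].
Step i=5: Q has 5 at row 1, column 3; remove that cell from P, ejecting 6. So w(5) = 6. P is now [[2, 4], [5], [7]].
Step i=4: Q has 4 at row 1, column 2; remove that cell from P, ejecting 4. So w(4) = 4. P is now [[2], [5], [7]].
Step i=3: Q has 3 at row 3, column 1; remove 7 from row 3 of P and reverse-bump: 7 enters row 2 and ejects 5; 5 enters row 1 and ejects 2. So w(3) = 2. P is now [[5], [7]].
Step i=2: Q has 2 at row 2, column 1; remove 7 from row 2 of P and reverse-bump: 7 enters row 1 and ejects 5. So w(2) = 5. P is now [[7]].
Step i=1: Q has 1 at row 1, column 1; remove that cell from P, ejecting 7. So w(1) = 7. P is now [].

So w = 7 5 2 4 6 3 1.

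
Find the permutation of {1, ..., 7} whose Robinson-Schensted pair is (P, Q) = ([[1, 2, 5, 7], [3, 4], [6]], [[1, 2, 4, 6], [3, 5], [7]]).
Reverse the RSK construction: for i from n down to 1, find the cell of Q containing i, remove the entry at that cell from P, and reverse-bump it up through P; the value ejected from row 1 is w(i).

Step i=7: Q has 7 at row 3, column 1; remove 6 from row 3 of P and reverse-bump: 6 enters row 2 and ejects 4; 4 enters row 1 and ejects 2. So w(7) = 2. P is now [[1, 4, 5, 7], [3, 6]].
Step i=6: Q has 6 at row 1, column 4; remove that cell from P, ejecting 7. So w(6) = 7. P is now [[1, 4, 5], [3, 6]].
Step i=5: Q has 5 at row 2, column 2; remove 6 from row 2 of P and reverse-bump: 6 enters row 1 and ejects 5. So w(5) = 5. P is now [[1, 4, 6], [3]].
Step i=4: Q has 4 at row 1, column 3; remove that cell from P, ejecting 6. So w(4) = 6. P is now [[1, 4], [3]].
Step i=3: Q has 3 at row 2, column 1; remove 3 from row 2 of P and reverse-bump: 3 enters row 1 and ejects 1. So w(3) = 1. P is now [[3, 4]].
Step i=2: Q has 2 at row 1, column 2; remove that cell from P, ejecting 4. So w(2) = 4. P is now [[3]].
Step i=1: Q has 1 at row 1, column 1; remove that cell from P, ejecting 3. So w(1) = 3. P is now [].

So w = 3 4 1 6 5 7 2.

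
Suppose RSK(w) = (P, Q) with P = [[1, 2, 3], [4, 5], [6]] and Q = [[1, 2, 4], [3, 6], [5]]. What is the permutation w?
Reverse the RSK construction: for i from n down to 1, find the cell of Q containing i, remove the entry at that cell from P, and reverse-bump it up through P; the value ejected from row 1 is w(i).

Step i=6: Q has 6 at row 2, column 2; remove 5 from row 2 of P and reverse-bump: 5 enters row 1 and ejects 3. So w(6) = 3. P is now [[1, 2, 5], [4], [6]].
Step i=5: Q has 5 at row 3, column 1; remove 6 from row 3 of P and reverse-bump: 6 enters row 2 and ejects 4; 4 enters row 1 and ejects 2. So w(5) = 2. P is now [[1, 4, 5], [6]].
Step i=4: Q has 4 at row 1, column 3; remove that cell from P, ejecting 5. So w(4) = 5. P is now [[1, 4], [6]].
Step i=3: Q has 3 at row 2, column 1; remove 6 from row 2 of P and reverse-bump: 6 enters row 1 and ejects 4. So w(3) = 4. P is now [[1, 6]].
Step i=2: Q has 2 at row 1, column 2; remove that cell from P, ejecting 6. So w(2) = 6. P is now [[1]].
Step i=1: Q has 1 at row 1, column 1; remove that cell from P, ejecting 1. So w(1) = 1. P is now [].

So w = 1 6 4 5 2 3.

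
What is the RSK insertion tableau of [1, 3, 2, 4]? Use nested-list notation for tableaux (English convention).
Insert 1: appended to row 1. P = [[1]].
Insert 3: appended to row 1. P = [[1, 3]].
Insert 2: 2 bumps 3 from row 1; 3 starts row 2. P = [[1, 2], [3]].
Insert 4: appended to row 1. P = [[1, 2, 4], [3]].

So P = [[1, 2, 4], [3]].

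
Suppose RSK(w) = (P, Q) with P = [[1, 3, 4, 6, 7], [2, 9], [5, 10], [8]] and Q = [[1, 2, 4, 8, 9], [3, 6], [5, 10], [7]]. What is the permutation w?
2 8 5 10 3 4 1 6 9 7

Reverse the RSK construction: for i from n down to 1, find the cell of Q containing i, remove the entry at that cell from P, and reverse-bump it up through P; the value ejected from row 1 is w(i).

Step i=10: Q has 10 at row 3, column 2; remove 10 from row 3 of P and reverse-bump: 10 enters row 2 and ejects 9; 9 enters row 1 and ejects 7. So w(10) = 7. P is now [[1, 3, 4, 6, 9], [2, 10], [5], [8]].
Step i=9: Q has 9 at row 1, column 5; remove that cell from P, ejecting 9. So w(9) = 9. P is now [[1, 3, 4, 6], [2, 10], [5], [8]].
Step i=8: Q has 8 at row 1, column 4; remove that cell from P, ejecting 6. So w(8) = 6. P is now [[1, 3, 4], [2, 10], [5], [8]].
Step i=7: Q has 7 at row 4, column 1; remove 8 from row 4 of P and reverse-bump: 8 enters row 3 and ejects 5; 5 enters row 2 and ejects 2; 2 enters row 1 and ejects 1. So w(7) = 1. P is now [[2, 3, 4], [5, 10], [8]].
Step i=6: Q has 6 at row 2, column 2; remove 10 from row 2 of P and reverse-bump: 10 enters row 1 and ejects 4. So w(6) = 4. P is now [[2, 3, 10], [5], [8]].
Step i=5: Q has 5 at row 3, column 1; remove 8 from row 3 of P and reverse-bump: 8 enters row 2 and ejects 5; 5 enters row 1 and ejects 3. So w(5) = 3. P is now [[2, 5, 10], [8]].
Step i=4: Q has 4 at row 1, column 3; remove that cell from P, ejecting 10. So w(4) = 10. P is now [[2, 5], [8]].
Step i=3: Q has 3 at row 2, column 1; remove 8 from row 2 of P and reverse-bump: 8 enters row 1 and ejects 5. So w(3) = 5. P is now [[2, 8]].
Step i=2: Q has 2 at row 1, column 2; remove that cell from P, ejecting 8. So w(2) = 8. P is now [[2]].
Step i=1: Q has 1 at row 1, column 1; remove that cell from P, ejecting 2. So w(1) = 2. P is now [].

So w = 2 8 5 10 3 4 1 6 9 7.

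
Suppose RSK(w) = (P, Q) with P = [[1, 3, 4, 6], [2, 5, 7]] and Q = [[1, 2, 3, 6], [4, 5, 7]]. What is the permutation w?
Reverse the RSK construction: for i from n down to 1, find the cell of Q containing i, remove the entry at that cell from P, and reverse-bump it up through P; the value ejected from row 1 is w(i).

Step i=7: Q has 7 at row 2, column 3; remove 7 from row 2 of P and reverse-bump: 7 enters row 1 and ejects 6. So w(7) = 6. P is now [[1, 3, 4, 7], [2, 5]].
Step i=6: Q has 6 at row 1, column 4; remove that cell from P, ejecting 7. So w(6) = 7. P is now [[1, 3, 4], [2, 5]].
Step i=5: Q has 5 at row 2, column 2; remove 5 from row 2 of P and reverse-bump: 5 enters row 1 and ejects 4. So w(5) = 4. P is now [[1, 3, 5], [2]].
Step i=4: Q has 4 at row 2, column 1; remove 2 from row 2 of P and reverse-bump: 2 enters row 1 and ejects 1. So w(4) = 1. P is now [[2, 3, 5]].
Step i=3: Q has 3 at row 1, column 3; remove that cell from P, ejecting 5. So w(3) = 5. P is now [[2, 3]].
Step i=2: Q has 2 at row 1, column 2; remove that cell from P, ejecting 3. So w(2) = 3. P is now [[2]].
Step i=1: Q has 1 at row 1, column 1; remove that cell from P, ejecting 2. So w(1) = 2. P is now [].

So w = 2 3 5 1 4 7 6.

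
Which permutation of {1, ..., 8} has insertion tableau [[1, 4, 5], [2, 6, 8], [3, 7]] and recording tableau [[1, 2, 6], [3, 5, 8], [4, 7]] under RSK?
3 7 2 1 6 8 4 5

Reverse the RSK construction: for i from n down to 1, find the cell of Q containing i, remove the entry at that cell from P, and reverse-bump it up through P; the value ejected from row 1 is w(i).

Step i=8: Q has 8 at row 2, column 3; remove 8 from row 2 of P and reverse-bump: 8 enters row 1 and ejects 5. So w(8) = 5. P is now [[1, 4, 8], [2, 6], [3, 7]].
Step i=7: Q has 7 at row 3, column 2; remove 7 from row 3 of P and reverse-bump: 7 enters row 2 and ejects 6; 6 enters row 1 and ejects 4. So w(7) = 4. P is now [[1, 6, 8], [2, 7], [3]].
Step i=6: Q has 6 at row 1, column 3; remove that cell from P, ejecting 8. So w(6) = 8. P is now [[1, 6], [2, 7], [3]].
Step i=5: Q has 5 at row 2, column 2; remove 7 from row 2 of P and reverse-bump: 7 enters row 1 and ejects 6. So w(5) = 6. P is now [[1, 7], [2], [3]].
Step i=4: Q has 4 at row 3, column 1; remove 3 from row 3 of P and reverse-bump: 3 enters row 2 and ejects 2; 2 enters row 1 and ejects 1. So w(4) = 1. P is now [[2, 7], [3]].
Step i=3: Q has 3 at row 2, column 1; remove 3 from row 2 of P and reverse-bump: 3 enters row 1 and ejects 2. So w(3) = 2. P is now [[3, 7]].
Step i=2: Q has 2 at row 1, column 2; remove that cell from P, ejecting 7. So w(2) = 7. P is now [[3]].
Step i=1: Q has 1 at row 1, column 1; remove that cell from P, ejecting 3. So w(1) = 3. P is now [].

So w = 3 7 2 1 6 8 4 5.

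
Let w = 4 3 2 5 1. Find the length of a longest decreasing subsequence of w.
4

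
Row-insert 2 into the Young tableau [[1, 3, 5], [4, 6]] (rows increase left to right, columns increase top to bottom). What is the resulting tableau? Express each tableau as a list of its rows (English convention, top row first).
In row 1, 2 replaces 3 (the leftmost entry greater than 2); 3 is bumped to row 2. In row 2, 3 replaces 4 (the leftmost entry greater than 3); 4 is bumped to row 3. 4 starts a new row 3. The new tableau is [[1, 2, 5], [3, 6], [4]].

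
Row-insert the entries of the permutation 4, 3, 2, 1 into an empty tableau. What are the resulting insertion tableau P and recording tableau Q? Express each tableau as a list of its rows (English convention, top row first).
Insert each entry of the permutation into P by Schensted row insertion, recording in Q the position of each new cell.

Insert 4: appended to row 1. P = [[4]].
Insert 3: 3 bumps 4 from row 1; 4 starts row 2. P = [[3], [4]].
Insert 2: 2 bumps 3 from row 1; 3 bumps 4 from row 2; 4 starts row 3. P = [[2], [3], [4]].
Insert 1: 1 bumps 2 from row 1; 2 bumps 3 from row 2; 3 bumps 4 from row 3; 4 starts row 4. P = [[1], [2], [3], [4]].

So P = [[1], [2], [3], [4]], Q = [[1], [2], [3], [4]].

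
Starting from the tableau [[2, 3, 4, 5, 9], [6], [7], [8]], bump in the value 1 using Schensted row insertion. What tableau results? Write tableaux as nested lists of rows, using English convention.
In row 1, 1 replaces 2 (the leftmost entry greater than 1); 2 is bumped to row 2. In row 2, 2 replaces 6 (the leftmost entry greater than 2); 6 is bumped to row 3. In row 3, 6 replaces 7 (the leftmost entry greater than 6); 7 is bumped to row 4. In row 4, 7 replaces 8 (the leftmost entry greater than 7); 8 is bumped to row 5. 8 starts a new row 5. The new tableau is [[1, 3, 4, 5, 9], [2], [6], [7], [8]].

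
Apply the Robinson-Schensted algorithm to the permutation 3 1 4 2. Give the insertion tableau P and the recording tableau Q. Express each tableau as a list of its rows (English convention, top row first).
P = [[1, 2], [3, 4]], Q = [[1, 3], [2, 4]]

Insert each entry of the permutation into P by Schensted row insertion, recording in Q the position of each new cell.

Insert 3: appended to row 1. P = [[3]].
Insert 1: 1 bumps 3 from row 1; 3 starts row 2. P = [[1], [3]].
Insert 4: appended to row 1. P = [[1, 4], [3]].
Insert 2: 2 bumps 4 from row 1; 4 appends to row 2. P = [[1, 2], [3, 4]].

So P = [[1, 2], [3, 4]], Q = [[1, 3], [2, 4]].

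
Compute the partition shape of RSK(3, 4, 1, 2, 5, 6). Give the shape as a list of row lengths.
RSK row insertion gives P = [[1, 2, 5, 6], [3, 4]], which has shape [4, 2].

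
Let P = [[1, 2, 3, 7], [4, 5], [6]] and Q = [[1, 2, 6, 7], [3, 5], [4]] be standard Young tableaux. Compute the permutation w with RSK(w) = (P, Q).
4 6 5 1 2 3 7

Reverse the RSK construction: for i from n down to 1, find the cell of Q containing i, remove the entry at that cell from P, and reverse-bump it up through P; the value ejected from row 1 is w(i).

Step i=7: Q has 7 at row 1, column 4; remove that cell from P, ejecting 7. So w(7) = 7. P is now [[1, 2, 3], [4, 5], [6]].
Step i=6: Q has 6 at row 1, column 3; remove that cell from P, ejecting 3. So w(6) = 3. P is now [[1, 2], [4, 5], [6]].
Step i=5: Q has 5 at row 2, column 2; remove 5 from row 2 of P and reverse-bump: 5 enters row 1 and ejects 2. So w(5) = 2. P is now [[1, 5], [4], [6]].
Step i=4: Q has 4 at row 3, column 1; remove 6 from row 3 of P and reverse-bump: 6 enters row 2 and ejects 4; 4 enters row 1 and ejects 1. So w(4) = 1. P is now [[4, 5], [6]].
Step i=3: Q has 3 at row 2, column 1; remove 6 from row 2 of P and reverse-bump: 6 enters row 1 and ejects 5. So w(3) = 5. P is now [[4, 6]].
Step i=2: Q has 2 at row 1, column 2; remove that cell from P, ejecting 6. So w(2) = 6. P is now [[4]].
Step i=1: Q has 1 at row 1, column 1; remove that cell from P, ejecting 4. So w(1) = 4. P is now [].

So w = 4 6 5 1 2 3 7.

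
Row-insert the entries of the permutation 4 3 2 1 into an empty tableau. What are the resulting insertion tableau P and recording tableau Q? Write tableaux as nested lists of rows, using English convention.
P = [[1], [2], [3], [4]], Q = [[1], [2], [3], [4]]

Insert each entry of the permutation into P by Schensted row insertion, recording in Q the position of each new cell.

Insert 4: appended to row 1. P = [[4]], Q = [[1]].
Insert 3: 3 bumps 4 from row 1; 4 starts row 2. P = [[3], [4]], Q = [[1], [2]].
Insert 2: 2 bumps 3 from row 1; 3 bumps 4 from row 2; 4 starts row 3. P = [[2], [3], [4]], Q = [[1], [2], [3]].
Insert 1: 1 bumps 2 from row 1; 2 bumps 3 from row 2; 3 bumps 4 from row 3; 4 starts row 4. P = [[1], [2], [3], [4]], Q = [[1], [2], [3], [4]].

So P = [[1], [2], [3], [4]], Q = [[1], [2], [3], [4]].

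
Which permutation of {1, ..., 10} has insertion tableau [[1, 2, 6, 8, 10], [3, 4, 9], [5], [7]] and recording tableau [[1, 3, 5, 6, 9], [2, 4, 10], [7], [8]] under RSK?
3 1 7 5 6 9 4 2 10 8

Reverse the RSK construction: for i from n down to 1, find the cell of Q containing i, remove the entry at that cell from P, and reverse-bump it up through P; the value ejected from row 1 is w(i).

Step i=10: Q has 10 at row 2, column 3; remove 9 from row 2 of P and reverse-bump: 9 enters row 1 and ejects 8. So w(10) = 8. P is now [[1, 2, 6, 9, 10], [3, 4], [5], [7]].
Step i=9: Q has 9 at row 1, column 5; remove that cell from P, ejecting 10. So w(9) = 10. P is now [[1, 2, 6, 9], [3, 4], [5], [7]].
Step i=8: Q has 8 at row 4, column 1; remove 7 from row 4 of P and reverse-bump: 7 enters row 3 and ejects 5; 5 enters row 2 and ejects 4; 4 enters row 1 and ejects 2. So w(8) = 2. P is now [[1, 4, 6, 9], [3, 5], [7]].
Step i=7: Q has 7 at row 3, column 1; remove 7 from row 3 of P and reverse-bump: 7 enters row 2 and ejects 5; 5 enters row 1 and ejects 4. So w(7) = 4. P is now [[1, 5, 6, 9], [3, 7]].
Step i=6: Q has 6 at row 1, column 4; remove that cell from P, ejecting 9. So w(6) = 9. P is now [[1, 5, 6], [3, 7]].
Step i=5: Q has 5 at row 1, column 3; remove that cell from P, ejecting 6. So w(5) = 6. P is now [[1, 5], [3, 7]].
Step i=4: Q has 4 at row 2, column 2; remove 7 from row 2 of P and reverse-bump: 7 enters row 1 and ejects 5. So w(4) = 5. P is now [[1, 7], [3]].
Step i=3: Q has 3 at row 1, column 2; remove that cell from P, ejecting 7. So w(3) = 7. P is now [[1], [3]].
Step i=2: Q has 2 at row 2, column 1; remove 3 from row 2 of P and reverse-bump: 3 enters row 1 and ejects 1. So w(2) = 1. P is now [[3]].
Step i=1: Q has 1 at row 1, column 1; remove that cell from P, ejecting 3. So w(1) = 3. P is now [].

So w = 3 1 7 5 6 9 4 2 10 8.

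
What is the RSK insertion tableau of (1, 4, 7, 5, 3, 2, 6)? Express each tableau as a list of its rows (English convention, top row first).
P = [[1, 2, 5, 6], [3], [4], [7]]

Insert 1: appended to row 1. P = [[1]].
Insert 4: appended to row 1. P = [[1, 4]].
Insert 7: appended to row 1. P = [[1, 4, 7]].
Insert 5: 5 bumps 7 from row 1; 7 starts row 2. P = [[1, 4, 5], [7]].
Insert 3: 3 bumps 4 from row 1; 4 bumps 7 from row 2; 7 starts row 3. P = [[1, 3, 5], [4], [7]].
Insert 2: 2 bumps 3 from row 1; 3 bumps 4 from row 2; 4 bumps 7 from row 3; 7 starts row 4. P = [[1, 2, 5], [3], [4], [7]].
Insert 6: appended to row 1. P = [[1, 2, 5, 6], [3], [4], [7]].

So P = [[1, 2, 5, 6], [3], [4], [7]].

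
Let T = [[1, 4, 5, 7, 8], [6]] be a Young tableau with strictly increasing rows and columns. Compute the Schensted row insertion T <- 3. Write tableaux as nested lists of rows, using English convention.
In row 1, 3 replaces 4 (the leftmost entry greater than 3); 4 is bumped to row 2. In row 2, 4 replaces 6 (the leftmost entry greater than 4); 6 is bumped to row 3. 6 starts a new row 3. The new tableau is [[1, 3, 5, 7, 8], [4], [6]].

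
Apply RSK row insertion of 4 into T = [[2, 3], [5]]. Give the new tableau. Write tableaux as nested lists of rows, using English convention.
4 is larger than every entry of row 1, so it is appended to row 1. The new tableau is [[2, 3, 4], [5]].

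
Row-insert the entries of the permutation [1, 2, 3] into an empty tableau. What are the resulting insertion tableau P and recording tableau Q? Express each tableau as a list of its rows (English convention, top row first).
P = [[1, 2, 3]], Q = [[1, 2, 3]]

Insert each entry of the permutation into P by Schensted row insertion, recording in Q the position of each new cell.

Insert 1: appended to row 1. P = [[1]].
Insert 2: appended to row 1. P = [[1, 2]].
Insert 3: appended to row 1. P = [[1, 2, 3]].

So P = [[1, 2, 3]], Q = [[1, 2, 3]].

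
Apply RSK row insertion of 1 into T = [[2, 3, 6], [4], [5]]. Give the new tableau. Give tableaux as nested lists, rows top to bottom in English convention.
[[1, 3, 6], [2], [4], [5]]

In row 1, 1 replaces 2 (the leftmost entry greater than 1); 2 is bumped to row 2. In row 2, 2 replaces 4 (the leftmost entry greater than 2); 4 is bumped to row 3. In row 3, 4 replaces 5 (the leftmost entry greater than 4); 5 is bumped to row 4. 5 starts a new row 4. The new tableau is [[1, 3, 6], [2], [4], [5]].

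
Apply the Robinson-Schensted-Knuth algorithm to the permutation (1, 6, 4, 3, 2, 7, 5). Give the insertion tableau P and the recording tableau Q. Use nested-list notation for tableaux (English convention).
P = [[1, 2, 5], [3, 7], [4], [6]], Q = [[1, 2, 6], [3, 7], [4], [5]]

Insert each entry of the permutation into P by Schensted row insertion, recording in Q the position of each new cell.

Insert 1: appended to row 1. P = [[1]].
Insert 6: appended to row 1. P = [[1, 6]].
Insert 4: 4 bumps 6 from row 1; 6 starts row 2. P = [[1, 4], [6]].
Insert 3: 3 bumps 4 from row 1; 4 bumps 6 from row 2; 6 starts row 3. P = [[1, 3], [4], [6]].
Insert 2: 2 bumps 3 from row 1; 3 bumps 4 from row 2; 4 bumps 6 from row 3; 6 starts row 4. P = [[1, 2], [3], [4], [6]].
Insert 7: appended to row 1. P = [[1, 2, 7], [3], [4], [6]].
Insert 5: 5 bumps 7 from row 1; 7 appends to row 2. P = [[1, 2, 5], [3, 7], [4], [6]].

So P = [[1, 2, 5], [3, 7], [4], [6]], Q = [[1, 2, 6], [3, 7], [4], [5]].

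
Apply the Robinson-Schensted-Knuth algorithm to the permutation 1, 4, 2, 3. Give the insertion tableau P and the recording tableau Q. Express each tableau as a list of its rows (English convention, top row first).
Insert each entry of the permutation into P by Schensted row insertion, recording in Q the position of each new cell.

After inserting 1: P = [[1]].
After inserting 4: P = [[1, 4]].
After inserting 2: P = [[1, 2], [4]].
After inserting 3: P = [[1, 2, 3], [4]].

So P = [[1, 2, 3], [4]], Q = [[1, 2, 4], [3]].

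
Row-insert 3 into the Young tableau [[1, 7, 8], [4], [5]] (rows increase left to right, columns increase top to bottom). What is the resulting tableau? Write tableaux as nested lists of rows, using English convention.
In row 1, 3 replaces 7 (the leftmost entry greater than 3); 7 is bumped to row 2. 7 is appended to row 2. The new tableau is [[1, 3, 8], [4, 7], [5]].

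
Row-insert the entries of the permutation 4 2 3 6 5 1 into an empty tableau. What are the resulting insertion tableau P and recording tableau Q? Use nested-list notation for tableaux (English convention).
P = [[1, 3, 5], [2, 6], [4]], Q = [[1, 3, 4], [2, 5], [6]]

Insert each entry of the permutation into P by Schensted row insertion, recording in Q the position of each new cell.

Insert 4: appended to row 1. P = [[4]].
Insert 2: 2 bumps 4 from row 1; 4 starts row 2. P = [[2], [4]].
Insert 3: appended to row 1. P = [[2, 3], [4]].
Insert 6: appended to row 1. P = [[2, 3, 6], [4]].
Insert 5: 5 bumps 6 from row 1; 6 appends to row 2. P = [[2, 3, 5], [4, 6]].
Insert 1: 1 bumps 2 from row 1; 2 bumps 4 from row 2; 4 starts row 3. P = [[1, 3, 5], [2, 6], [4]].

So P = [[1, 3, 5], [2, 6], [4]], Q = [[1, 3, 4], [2, 5], [6]].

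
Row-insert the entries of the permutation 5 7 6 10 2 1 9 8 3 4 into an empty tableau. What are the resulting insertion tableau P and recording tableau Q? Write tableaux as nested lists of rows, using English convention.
P = [[1, 3, 4], [2, 6, 8], [5, 9], [7, 10]], Q = [[1, 2, 4], [3, 7, 10], [5, 8], [6, 9]]

Insert each entry of the permutation into P by Schensted row insertion, recording in Q the position of each new cell.

Insert 5: appended to row 1. P = [[5]].
Insert 7: appended to row 1. P = [[5, 7]].
Insert 6: 6 bumps 7 from row 1; 7 starts row 2. P = [[5, 6], [7]].
Insert 10: appended to row 1. P = [[5, 6, 10], [7]].
Insert 2: 2 bumps 5 from row 1; 5 bumps 7 from row 2; 7 starts row 3. P = [[2, 6, 10], [5], [7]].
Insert 1: 1 bumps 2 from row 1; 2 bumps 5 from row 2; 5 bumps 7 from row 3; 7 starts row 4. P = [[1, 6, 10], [2], [5], [7]].
Insert 9: 9 bumps 10 from row 1; 10 appends to row 2. P = [[1, 6, 9], [2, 10], [5], [7]].
Insert 8: 8 bumps 9 from row 1; 9 bumps 10 from row 2; 10 appends to row 3. P = [[1, 6, 8], [2, 9], [5, 10], [7]].
Insert 3: 3 bumps 6 from row 1; 6 bumps 9 from row 2; 9 bumps 10 from row 3; 10 appends to row 4. P = [[1, 3, 8], [2, 6], [5, 9], [7, 10]].
Insert 4: 4 bumps 8 from row 1; 8 appends to row 2. P = [[1, 3, 4], [2, 6, 8], [5, 9], [7, 10]].

So P = [[1, 3, 4], [2, 6, 8], [5, 9], [7, 10]], Q = [[1, 2, 4], [3, 7, 10], [5, 8], [6, 9]].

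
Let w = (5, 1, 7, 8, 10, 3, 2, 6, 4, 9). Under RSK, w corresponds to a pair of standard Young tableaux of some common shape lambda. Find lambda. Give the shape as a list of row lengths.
[4, 4, 2]

RSK row insertion gives P = [[1, 2, 4, 9], [3, 6, 8, 10], [5, 7]], which has shape [4, 4, 2].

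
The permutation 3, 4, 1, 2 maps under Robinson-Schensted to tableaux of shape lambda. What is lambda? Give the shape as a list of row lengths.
[2, 2]

RSK row insertion gives P = [[1, 2], [3, 4]], which has shape [2, 2].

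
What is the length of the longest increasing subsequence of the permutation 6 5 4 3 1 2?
2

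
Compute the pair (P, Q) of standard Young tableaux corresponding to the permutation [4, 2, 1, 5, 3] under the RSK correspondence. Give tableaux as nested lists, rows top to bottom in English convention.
P = [[1, 3], [2, 5], [4]], Q = [[1, 4], [2, 5], [3]]

Insert each entry of the permutation into P by Schensted row insertion, recording in Q the position of each new cell.

Insert 4: appended to row 1. P = [[4]].
Insert 2: 2 bumps 4 from row 1; 4 starts row 2. P = [[2], [4]].
Insert 1: 1 bumps 2 from row 1; 2 bumps 4 from row 2; 4 starts row 3. P = [[1], [2], [4]].
Insert 5: appended to row 1. P = [[1, 5], [2], [4]].
Insert 3: 3 bumps 5 from row 1; 5 appends to row 2. P = [[1, 3], [2, 5], [4]].

So P = [[1, 3], [2, 5], [4]], Q = [[1, 4], [2, 5], [3]].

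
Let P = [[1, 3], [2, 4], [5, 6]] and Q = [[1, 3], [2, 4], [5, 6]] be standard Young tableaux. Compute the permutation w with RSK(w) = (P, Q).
Reverse RSK: for i = n, n-1, ..., 1, locate i in Q, remove the corresponding corner cell from P, and reverse-bump its entry up through P; the value ejected from row 1 is w(i).

So w = 5 2 6 4 1 3.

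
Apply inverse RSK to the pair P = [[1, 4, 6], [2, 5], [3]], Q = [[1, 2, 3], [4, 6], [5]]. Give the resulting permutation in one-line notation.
3 5 6 2 1 4

Reverse RSK: for i = n, n-1, ..., 1, locate i in Q, remove the corresponding corner cell from P, and reverse-bump its entry up through P; the value ejected from row 1 is w(i).

So w = 3 5 6 2 1 4.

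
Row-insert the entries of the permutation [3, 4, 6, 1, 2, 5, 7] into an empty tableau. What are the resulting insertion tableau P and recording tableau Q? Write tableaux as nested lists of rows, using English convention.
P = [[1, 2, 5, 7], [3, 4, 6]], Q = [[1, 2, 3, 7], [4, 5, 6]]

Insert each entry of the permutation into P by Schensted row insertion, recording in Q the position of each new cell.

Insert 3: appended to row 1. P = [[3]].
Insert 4: appended to row 1. P = [[3, 4]].
Insert 6: appended to row 1. P = [[3, 4, 6]].
Insert 1: 1 bumps 3 from row 1; 3 starts row 2. P = [[1, 4, 6], [3]].
Insert 2: 2 bumps 4 from row 1; 4 appends to row 2. P = [[1, 2, 6], [3, 4]].
Insert 5: 5 bumps 6 from row 1; 6 appends to row 2. P = [[1, 2, 5], [3, 4, 6]].
Insert 7: appended to row 1. P = [[1, 2, 5, 7], [3, 4, 6]].

So P = [[1, 2, 5, 7], [3, 4, 6]], Q = [[1, 2, 3, 7], [4, 5, 6]].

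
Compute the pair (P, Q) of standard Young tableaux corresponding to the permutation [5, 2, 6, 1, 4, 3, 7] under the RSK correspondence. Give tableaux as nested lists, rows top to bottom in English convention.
P = [[1, 3, 7], [2, 4], [5, 6]], Q = [[1, 3, 7], [2, 5], [4, 6]]

Insert each entry of the permutation into P by Schensted row insertion, recording in Q the position of each new cell.

Insert 5: appended to row 1. P = [[5]], Q = [[1]].
Insert 2: 2 bumps 5 from row 1; 5 starts row 2. P = [[2], [5]], Q = [[1], [2]].
Insert 6: appended to row 1. P = [[2, 6], [5]], Q = [[1, 3], [2]].
Insert 1: 1 bumps 2 from row 1; 2 bumps 5 from row 2; 5 starts row 3. P = [[1, 6], [2], [5]], Q = [[1, 3], [2], [4]].
Insert 4: 4 bumps 6 from row 1; 6 appends to row 2. P = [[1, 4], [2, 6], [5]], Q = [[1, 3], [2, 5], [4]].
Insert 3: 3 bumps 4 from row 1; 4 bumps 6 from row 2; 6 appends to row 3. P = [[1, 3], [2, 4], [5, 6]], Q = [[1, 3], [2, 5], [4, 6]].
Insert 7: appended to row 1. P = [[1, 3, 7], [2, 4], [5, 6]], Q = [[1, 3, 7], [2, 5], [4, 6]].

So P = [[1, 3, 7], [2, 4], [5, 6]], Q = [[1, 3, 7], [2, 5], [4, 6]].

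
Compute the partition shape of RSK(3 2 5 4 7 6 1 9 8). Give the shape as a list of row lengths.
Row-insert each entry into an empty tableau.

After inserting 3: P = [[3]].
After inserting 2: P = [[2], [3]].
After inserting 5: P = [[2, 5], [3]].
After inserting 4: P = [[2, 4], [3, 5]].
After inserting 7: P = [[2, 4, 7], [3, 5]].
After inserting 6: P = [[2, 4, 6], [3, 5, 7]].
After inserting 1: P = [[1, 4, 6], [2, 5, 7], [3]].
After inserting 9: P = [[1, 4, 6, 9], [2, 5, 7], [3]].
After inserting 8: P = [[1, 4, 6, 8], [2, 5, 7, 9], [3]].

The final insertion tableau P = [[1, 4, 6, 8], [2, 5, 7, 9], [3]] has shape [4, 4, 1].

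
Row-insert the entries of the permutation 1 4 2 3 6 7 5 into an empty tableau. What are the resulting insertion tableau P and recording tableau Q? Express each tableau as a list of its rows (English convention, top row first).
P = [[1, 2, 3, 5, 7], [4, 6]], Q = [[1, 2, 4, 5, 6], [3, 7]]

Insert each entry of the permutation into P by Schensted row insertion, recording in Q the position of each new cell.

Insert 1: appended to row 1. P = [[1]], Q = [[1]].
Insert 4: appended to row 1. P = [[1, 4]], Q = [[1, 2]].
Insert 2: 2 bumps 4 from row 1; 4 starts row 2. P = [[1, 2], [4]], Q = [[1, 2], [3]].
Insert 3: appended to row 1. P = [[1, 2, 3], [4]], Q = [[1, 2, 4], [3]].
Insert 6: appended to row 1. P = [[1, 2, 3, 6], [4]], Q = [[1, 2, 4, 5], [3]].
Insert 7: appended to row 1. P = [[1, 2, 3, 6, 7], [4]], Q = [[1, 2, 4, 5, 6], [3]].
Insert 5: 5 bumps 6 from row 1; 6 appends to row 2. P = [[1, 2, 3, 5, 7], [4, 6]], Q = [[1, 2, 4, 5, 6], [3, 7]].

So P = [[1, 2, 3, 5, 7], [4, 6]], Q = [[1, 2, 4, 5, 6], [3, 7]].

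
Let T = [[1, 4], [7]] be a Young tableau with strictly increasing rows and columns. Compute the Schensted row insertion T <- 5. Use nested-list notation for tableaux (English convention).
[[1, 4, 5], [7]]

5 is larger than every entry of row 1, so it is appended to row 1. The new tableau is [[1, 4, 5], [7]].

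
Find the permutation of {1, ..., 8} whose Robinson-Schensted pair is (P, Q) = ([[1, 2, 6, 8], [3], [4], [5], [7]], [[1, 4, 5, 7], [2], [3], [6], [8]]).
Reverse RSK: for i = n, n-1, ..., 1, locate i in Q, remove the corresponding corner cell from P, and reverse-bump its entry up through P; the value ejected from row 1 is w(i).

So w = 7 5 1 4 6 3 8 2.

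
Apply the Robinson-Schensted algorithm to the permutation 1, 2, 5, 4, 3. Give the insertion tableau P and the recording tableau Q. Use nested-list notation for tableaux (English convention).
P = [[1, 2, 3], [4], [5]], Q = [[1, 2, 3], [4], [5]]

Insert each entry of the permutation into P by Schensted row insertion, recording in Q the position of each new cell.

Insert 1: appended to row 1. P = [[1]], Q = [[1]].
Insert 2: appended to row 1. P = [[1, 2]], Q = [[1, 2]].
Insert 5: appended to row 1. P = [[1, 2, 5]], Q = [[1, 2, 3]].
Insert 4: 4 bumps 5 from row 1; 5 starts row 2. P = [[1, 2, 4], [5]], Q = [[1, 2, 3], [4]].
Insert 3: 3 bumps 4 from row 1; 4 bumps 5 from row 2; 5 starts row 3. P = [[1, 2, 3], [4], [5]], Q = [[1, 2, 3], [4], [5]].

So P = [[1, 2, 3], [4], [5]], Q = [[1, 2, 3], [4], [5]].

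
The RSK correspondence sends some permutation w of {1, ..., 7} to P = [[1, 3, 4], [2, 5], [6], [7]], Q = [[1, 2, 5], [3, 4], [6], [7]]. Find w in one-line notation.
Reverse the RSK construction: for i from n down to 1, find the cell of Q containing i, remove the entry at that cell from P, and reverse-bump it up through P; the value ejected from row 1 is w(i).

Step i=7: Q has 7 at row 4, column 1; remove 7 from row 4 of P and reverse-bump: 7 enters row 3 and ejects 6; 6 enters row 2 and ejects 5; 5 enters row 1 and ejects 4. So w(7) = 4. P is now [[1, 3, 5], [2, 6], [7]].
Step i=6: Q has 6 at row 3, column 1; remove 7 from row 3 of P and reverse-bump: 7 enters row 2 and ejects 6; 6 enters row 1 and ejects 5. So w(6) = 5. P is now [[1, 3, 6], [2, 7]].
Step i=5: Q has 5 at row 1, column 3; remove that cell from P, ejecting 6. So w(5) = 6. P is now [[1, 3], [2, 7]].
Step i=4: Q has 4 at row 2, column 2; remove 7 from row 2 of P and reverse-bump: 7 enters row 1 and ejects 3. So w(4) = 3. P is now [[1, 7], [2]].
Step i=3: Q has 3 at row 2, column 1; remove 2 from row 2 of P and reverse-bump: 2 enters row 1 and ejects 1. So w(3) = 1. P is now [[2, 7]].
Step i=2: Q has 2 at row 1, column 2; remove that cell from P, ejecting 7. So w(2) = 7. P is now [[2]].
Step i=1: Q has 1 at row 1, column 1; remove that cell from P, ejecting 2. So w(1) = 2. P is now [].

So w = 2 7 1 3 6 5 4.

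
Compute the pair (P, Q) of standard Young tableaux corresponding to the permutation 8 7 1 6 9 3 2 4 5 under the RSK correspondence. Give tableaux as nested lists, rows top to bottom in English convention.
P = [[1, 2, 4, 5], [3, 9], [6], [7], [8]], Q = [[1, 4, 5, 9], [2, 8], [3], [6], [7]]

Insert each entry of the permutation into P by Schensted row insertion, recording in Q the position of each new cell.

Insert 8: appended to row 1. P = [[8]].
Insert 7: 7 bumps 8 from row 1; 8 starts row 2. P = [[7], [8]].
Insert 1: 1 bumps 7 from row 1; 7 bumps 8 from row 2; 8 starts row 3. P = [[1], [7], [8]].
Insert 6: appended to row 1. P = [[1, 6], [7], [8]].
Insert 9: appended to row 1. P = [[1, 6, 9], [7], [8]].
Insert 3: 3 bumps 6 from row 1; 6 bumps 7 from row 2; 7 bumps 8 from row 3; 8 starts row 4. P = [[1, 3, 9], [6], [7], [8]].
Insert 2: 2 bumps 3 from row 1; 3 bumps 6 from row 2; 6 bumps 7 from row 3; 7 bumps 8 from row 4; 8 starts row 5. P = [[1, 2, 9], [3], [6], [7], [8]].
Insert 4: 4 bumps 9 from row 1; 9 appends to row 2. P = [[1, 2, 4], [3, 9], [6], [7], [8]].
Insert 5: appended to row 1. P = [[1, 2, 4, 5], [3, 9], [6], [7], [8]].

So P = [[1, 2, 4, 5], [3, 9], [6], [7], [8]], Q = [[1, 4, 5, 9], [2, 8], [3], [6], [7]].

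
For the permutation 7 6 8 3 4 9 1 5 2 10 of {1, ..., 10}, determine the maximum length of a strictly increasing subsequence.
4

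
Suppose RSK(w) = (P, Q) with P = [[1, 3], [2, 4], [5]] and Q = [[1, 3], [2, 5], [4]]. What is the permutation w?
5 2 4 1 3

Reverse the RSK construction: for i from n down to 1, find the cell of Q containing i, remove the entry at that cell from P, and reverse-bump it up through P; the value ejected from row 1 is w(i).

Step i=5: Q has 5 at row 2, column 2; remove 4 from row 2 of P and reverse-bump: 4 enters row 1 and ejects 3. So w(5) = 3. P is now [[1, 4], [2], [5]].
Step i=4: Q has 4 at row 3, column 1; remove 5 from row 3 of P and reverse-bump: 5 enters row 2 and ejects 2; 2 enters row 1 and ejects 1. So w(4) = 1. P is now [[2, 4], [5]].
Step i=3: Q has 3 at row 1, column 2; remove that cell from P, ejecting 4. So w(3) = 4. P is now [[2], [5]].
Step i=2: Q has 2 at row 2, column 1; remove 5 from row 2 of P and reverse-bump: 5 enters row 1 and ejects 2. So w(2) = 2. P is now [[5]].
Step i=1: Q has 1 at row 1, column 1; remove that cell from P, ejecting 5. So w(1) = 5. P is now [].

So w = 5 2 4 1 3.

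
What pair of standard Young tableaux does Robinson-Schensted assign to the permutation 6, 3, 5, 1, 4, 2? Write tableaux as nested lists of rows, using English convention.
P = [[1, 2], [3, 4], [5], [6]], Q = [[1, 3], [2, 5], [4], [6]]

Insert each entry of the permutation into P by Schensted row insertion, recording in Q the position of each new cell.

Insert 6: appended to row 1. P = [[6]].
Insert 3: 3 bumps 6 from row 1; 6 starts row 2. P = [[3], [6]].
Insert 5: appended to row 1. P = [[3, 5], [6]].
Insert 1: 1 bumps 3 from row 1; 3 bumps 6 from row 2; 6 starts row 3. P = [[1, 5], [3], [6]].
Insert 4: 4 bumps 5 from row 1; 5 appends to row 2. P = [[1, 4], [3, 5], [6]].
Insert 2: 2 bumps 4 from row 1; 4 bumps 5 from row 2; 5 bumps 6 from row 3; 6 starts row 4. P = [[1, 2], [3, 4], [5], [6]].

So P = [[1, 2], [3, 4], [5], [6]], Q = [[1, 3], [2, 5], [4], [6]].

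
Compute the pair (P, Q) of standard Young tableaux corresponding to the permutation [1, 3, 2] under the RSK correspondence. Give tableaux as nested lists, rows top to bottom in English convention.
Insert each entry of the permutation into P by Schensted row insertion, recording in Q the position of each new cell.

Insert 1: appended to row 1. P = [[1]], Q = [[1]].
Insert 3: appended to row 1. P = [[1, 3]], Q = [[1, 2]].
Insert 2: 2 bumps 3 from row 1; 3 starts row 2. P = [[1, 2], [3]], Q = [[1, 2], [3]].

So P = [[1, 2], [3]], Q = [[1, 2], [3]].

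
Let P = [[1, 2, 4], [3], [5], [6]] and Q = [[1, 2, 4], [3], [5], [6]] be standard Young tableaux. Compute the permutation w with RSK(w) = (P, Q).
1 6 3 5 4 2

Reverse the RSK construction: for i from n down to 1, find the cell of Q containing i, remove the entry at that cell from P, and reverse-bump it up through P; the value ejected from row 1 is w(i).

Step i=6: Q has 6 at row 4, column 1; remove 6 from row 4 of P and reverse-bump: 6 enters row 3 and ejects 5; 5 enters row 2 and ejects 3; 3 enters row 1 and ejects 2. So w(6) = 2. P is now [[1, 3, 4], [5], [6]].
Step i=5: Q has 5 at row 3, column 1; remove 6 from row 3 of P and reverse-bump: 6 enters row 2 and ejects 5; 5 enters row 1 and ejects 4. So w(5) = 4. P is now [[1, 3, 5], [6]].
Step i=4: Q has 4 at row 1, column 3; remove that cell from P, ejecting 5. So w(4) = 5. P is now [[1, 3], [6]].
Step i=3: Q has 3 at row 2, column 1; remove 6 from row 2 of P and reverse-bump: 6 enters row 1 and ejects 3. So w(3) = 3. P is now [[1, 6]].
Step i=2: Q has 2 at row 1, column 2; remove that cell from P, ejecting 6. So w(2) = 6. P is now [[1]].
Step i=1: Q has 1 at row 1, column 1; remove that cell from P, ejecting 1. So w(1) = 1. P is now [].

So w = 1 6 3 5 4 2.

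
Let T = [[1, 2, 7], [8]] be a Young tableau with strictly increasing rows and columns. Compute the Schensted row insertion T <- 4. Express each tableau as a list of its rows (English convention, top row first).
In row 1, 4 replaces 7 (the leftmost entry greater than 4); 7 is bumped to row 2. In row 2, 7 replaces 8 (the leftmost entry greater than 7); 8 is bumped to row 3. 8 starts a new row 3. The new tableau is [[1, 2, 4], [7], [8]].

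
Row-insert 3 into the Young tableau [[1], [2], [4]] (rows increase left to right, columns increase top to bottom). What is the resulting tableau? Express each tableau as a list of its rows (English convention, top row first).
3 is larger than every entry of row 1, so it is appended to row 1. The new tableau is [[1, 3], [2], [4]].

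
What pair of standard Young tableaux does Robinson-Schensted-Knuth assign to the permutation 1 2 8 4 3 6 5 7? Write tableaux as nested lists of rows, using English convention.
Insert each entry of the permutation into P by Schensted row insertion, recording in Q the position of each new cell.

Insert 1: appended to row 1. P = [[1]].
Insert 2: appended to row 1. P = [[1, 2]].
Insert 8: appended to row 1. P = [[1, 2, 8]].
Insert 4: 4 bumps 8 from row 1; 8 starts row 2. P = [[1, 2, 4], [8]].
Insert 3: 3 bumps 4 from row 1; 4 bumps 8 from row 2; 8 starts row 3. P = [[1, 2, 3], [4], [8]].
Insert 6: appended to row 1. P = [[1, 2, 3, 6], [4], [8]].
Insert 5: 5 bumps 6 from row 1; 6 appends to row 2. P = [[1, 2, 3, 5], [4, 6], [8]].
Insert 7: appended to row 1. P = [[1, 2, 3, 5, 7], [4, 6], [8]].

So P = [[1, 2, 3, 5, 7], [4, 6], [8]], Q = [[1, 2, 3, 6, 8], [4, 7], [5]].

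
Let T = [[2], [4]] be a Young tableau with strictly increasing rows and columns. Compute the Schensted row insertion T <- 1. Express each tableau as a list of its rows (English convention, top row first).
In row 1, 1 replaces 2 (the leftmost entry greater than 1); 2 is bumped to row 2. In row 2, 2 replaces 4 (the leftmost entry greater than 2); 4 is bumped to row 3. 4 starts a new row 3. The new tableau is [[1], [2], [4]].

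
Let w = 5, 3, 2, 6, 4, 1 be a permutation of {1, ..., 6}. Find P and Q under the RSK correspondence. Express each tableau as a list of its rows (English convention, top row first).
P = [[1, 4], [2, 6], [3], [5]], Q = [[1, 4], [2, 5], [3], [6]]

Insert each entry of the permutation into P by Schensted row insertion, recording in Q the position of each new cell.

Insert 5: appended to row 1. P = [[5]].
Insert 3: 3 bumps 5 from row 1; 5 starts row 2. P = [[3], [5]].
Insert 2: 2 bumps 3 from row 1; 3 bumps 5 from row 2; 5 starts row 3. P = [[2], [3], [5]].
Insert 6: appended to row 1. P = [[2, 6], [3], [5]].
Insert 4: 4 bumps 6 from row 1; 6 appends to row 2. P = [[2, 4], [3, 6], [5]].
Insert 1: 1 bumps 2 from row 1; 2 bumps 3 from row 2; 3 bumps 5 from row 3; 5 starts row 4. P = [[1, 4], [2, 6], [3], [5]].

So P = [[1, 4], [2, 6], [3], [5]], Q = [[1, 4], [2, 5], [3], [6]].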